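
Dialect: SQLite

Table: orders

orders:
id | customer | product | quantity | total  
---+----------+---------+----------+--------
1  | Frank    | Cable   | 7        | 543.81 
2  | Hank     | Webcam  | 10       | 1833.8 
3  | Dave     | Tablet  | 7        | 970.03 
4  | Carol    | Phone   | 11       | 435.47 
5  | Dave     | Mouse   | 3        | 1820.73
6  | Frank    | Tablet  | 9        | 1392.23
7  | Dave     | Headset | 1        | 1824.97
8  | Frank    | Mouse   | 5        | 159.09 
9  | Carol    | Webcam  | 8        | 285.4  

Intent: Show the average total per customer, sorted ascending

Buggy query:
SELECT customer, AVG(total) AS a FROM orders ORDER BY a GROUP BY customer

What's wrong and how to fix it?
Bug: ORDER BY appears before GROUP BY; SQL clause order requires GROUP BY first

Fix: Move ORDER BY to the end, after GROUP BY

Corrected query:
SELECT customer, AVG(total) AS a FROM orders GROUP BY customer ORDER BY a

Result:
customer | a          
---------+------------
Carol    | 360.435    
Frank    | 698.376667 
Dave     | 1538.576667
Hank     | 1833.8     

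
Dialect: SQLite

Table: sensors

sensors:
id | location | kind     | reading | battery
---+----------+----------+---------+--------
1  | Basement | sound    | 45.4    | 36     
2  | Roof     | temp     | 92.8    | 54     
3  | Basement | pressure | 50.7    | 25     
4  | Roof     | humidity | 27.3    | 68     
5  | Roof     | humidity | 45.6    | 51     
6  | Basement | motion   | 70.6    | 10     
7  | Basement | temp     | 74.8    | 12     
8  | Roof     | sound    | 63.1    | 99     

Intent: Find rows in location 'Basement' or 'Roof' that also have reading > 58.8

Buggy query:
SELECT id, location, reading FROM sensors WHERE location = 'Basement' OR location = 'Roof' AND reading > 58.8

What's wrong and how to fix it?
Bug: AND binds tighter than OR, so this parses as location = 'Basement' OR (location = 'Roof' AND reading > 58.8)

Fix: Add parentheses around the OR so the AND applies to both alternatives

Corrected query:
SELECT id, location, reading FROM sensors WHERE (location = 'Basement' OR location = 'Roof') AND reading > 58.8

Result:
id | location | reading
---+----------+--------
2  | Roof     | 92.8   
6  | Basement | 70.6   
7  | Basement | 74.8   
8  | Roof     | 63.1   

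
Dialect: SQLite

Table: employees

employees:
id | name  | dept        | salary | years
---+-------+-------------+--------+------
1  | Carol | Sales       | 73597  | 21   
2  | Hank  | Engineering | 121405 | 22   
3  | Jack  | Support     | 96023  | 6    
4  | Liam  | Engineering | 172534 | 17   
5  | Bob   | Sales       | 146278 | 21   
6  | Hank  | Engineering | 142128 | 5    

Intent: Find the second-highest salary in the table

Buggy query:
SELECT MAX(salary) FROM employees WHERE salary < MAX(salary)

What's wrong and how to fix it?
Bug: MAX(salary) on the right of the comparison is an aggregate-in-WHERE error

Fix: Put the inner MAX in a scalar subquery

Corrected query:
SELECT MAX(salary) FROM employees WHERE salary < (SELECT MAX(salary) FROM employees)

Result:
MAX(salary)
-----------
146278     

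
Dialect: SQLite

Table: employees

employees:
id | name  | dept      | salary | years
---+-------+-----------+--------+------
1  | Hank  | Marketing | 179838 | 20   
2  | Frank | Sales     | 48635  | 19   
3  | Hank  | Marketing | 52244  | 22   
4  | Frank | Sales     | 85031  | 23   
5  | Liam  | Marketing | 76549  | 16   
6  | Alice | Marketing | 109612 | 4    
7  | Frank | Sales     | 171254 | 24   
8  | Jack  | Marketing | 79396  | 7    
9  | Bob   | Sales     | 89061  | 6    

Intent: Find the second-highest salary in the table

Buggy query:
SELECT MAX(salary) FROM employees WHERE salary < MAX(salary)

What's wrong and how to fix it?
Bug: The inner MAX is an aggregate inside WHERE, which is not allowed

Fix: Put the inner MAX in a scalar subquery

Corrected query:
SELECT MAX(salary) FROM employees WHERE salary < (SELECT MAX(salary) FROM employees)

Result:
MAX(salary)
-----------
171254     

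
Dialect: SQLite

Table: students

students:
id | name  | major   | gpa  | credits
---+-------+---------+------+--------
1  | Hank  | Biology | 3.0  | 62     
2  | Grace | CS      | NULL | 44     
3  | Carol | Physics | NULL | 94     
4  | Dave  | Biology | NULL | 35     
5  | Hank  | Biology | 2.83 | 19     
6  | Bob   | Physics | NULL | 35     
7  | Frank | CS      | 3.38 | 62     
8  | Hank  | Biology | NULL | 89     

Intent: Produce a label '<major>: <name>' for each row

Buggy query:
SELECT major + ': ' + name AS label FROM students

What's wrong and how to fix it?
Bug: '+' is numeric addition; on text columns SQLite converts them to 0 instead of concatenating

Fix: Replace + with || to concatenate text

Corrected query:
SELECT major || ': ' || name AS label FROM students

Result:
label         
--------------
Biology: Hank 
CS: Grace     
Physics: Carol
Biology: Dave 
Biology: Hank 
Physics: Bob  
CS: Frank     
Biology: Hank 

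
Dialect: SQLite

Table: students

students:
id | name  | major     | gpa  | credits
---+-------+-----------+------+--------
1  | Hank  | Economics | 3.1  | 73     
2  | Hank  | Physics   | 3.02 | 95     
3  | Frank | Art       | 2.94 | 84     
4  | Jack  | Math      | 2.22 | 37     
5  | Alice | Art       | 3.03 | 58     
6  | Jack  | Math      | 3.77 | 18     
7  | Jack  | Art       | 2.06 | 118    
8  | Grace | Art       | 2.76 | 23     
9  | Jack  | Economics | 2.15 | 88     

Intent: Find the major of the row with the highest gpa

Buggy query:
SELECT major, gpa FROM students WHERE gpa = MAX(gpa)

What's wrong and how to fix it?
Bug: WHERE is evaluated per row; an aggregate over the whole table isn't defined there

Fix: Use a subquery: WHERE gpa = (SELECT MAX(gpa) FROM students)

Corrected query:
SELECT major, gpa FROM students WHERE gpa = (SELECT MAX(gpa) FROM students)

Result:
major | gpa 
------+-----
Math  | 3.77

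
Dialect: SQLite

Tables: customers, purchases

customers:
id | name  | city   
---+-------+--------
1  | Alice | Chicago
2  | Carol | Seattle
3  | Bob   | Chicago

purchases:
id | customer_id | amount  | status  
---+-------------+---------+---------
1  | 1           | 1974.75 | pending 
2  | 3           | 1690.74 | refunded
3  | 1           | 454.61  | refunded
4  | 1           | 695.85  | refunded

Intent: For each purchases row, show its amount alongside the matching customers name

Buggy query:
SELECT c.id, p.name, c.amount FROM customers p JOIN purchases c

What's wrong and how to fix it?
Bug: JOIN with no ON clause produces a cartesian product; every purchases row pairs with every customers row

Fix: Add ON c.customer_id = p.id to the JOIN

Corrected query:
SELECT c.id, p.name, c.amount FROM customers p JOIN purchases c ON c.customer_id = p.id

Result:
id | name  | amount 
---+-------+--------
1  | Alice | 1974.75
2  | Bob   | 1690.74
3  | Alice | 454.61 
4  | Alice | 695.85 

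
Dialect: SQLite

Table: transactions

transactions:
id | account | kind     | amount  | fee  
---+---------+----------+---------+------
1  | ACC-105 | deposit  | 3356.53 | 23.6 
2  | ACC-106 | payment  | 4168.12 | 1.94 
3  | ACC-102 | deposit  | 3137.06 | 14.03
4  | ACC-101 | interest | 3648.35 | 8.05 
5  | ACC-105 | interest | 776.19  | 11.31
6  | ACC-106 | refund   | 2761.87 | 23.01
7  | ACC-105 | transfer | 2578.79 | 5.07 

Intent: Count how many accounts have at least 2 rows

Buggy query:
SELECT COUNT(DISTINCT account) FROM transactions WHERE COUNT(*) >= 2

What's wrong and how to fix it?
Bug: COUNT(*) cannot appear in WHERE; the per-group count doesn't exist yet

Fix: Group first with HAVING COUNT(*) >= 2, then COUNT the resulting groups

Corrected query:
SELECT COUNT(*) FROM (SELECT account FROM transactions GROUP BY account HAVING COUNT(*) >= 2)

Result:
COUNT(*)
--------
2       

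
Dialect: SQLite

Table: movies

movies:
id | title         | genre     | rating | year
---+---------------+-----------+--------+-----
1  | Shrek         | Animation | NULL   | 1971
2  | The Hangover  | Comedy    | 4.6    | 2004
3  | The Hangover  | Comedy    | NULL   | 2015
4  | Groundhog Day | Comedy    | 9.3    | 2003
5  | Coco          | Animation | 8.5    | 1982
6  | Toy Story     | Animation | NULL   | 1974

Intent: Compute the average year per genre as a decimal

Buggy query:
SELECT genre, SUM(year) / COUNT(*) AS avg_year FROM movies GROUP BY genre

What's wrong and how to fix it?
Bug: SUM(year) and COUNT(*) are both integers; the division truncates the fractional part

Fix: Multiply by 1.0 (or CAST to REAL) to force floating-point division

Corrected query:
SELECT genre, SUM(year) * 1.0 / COUNT(*) AS avg_year FROM movies GROUP BY genre

Result:
genre     | avg_year   
----------+------------
Animation | 1975.666667
Comedy    | 2007.333333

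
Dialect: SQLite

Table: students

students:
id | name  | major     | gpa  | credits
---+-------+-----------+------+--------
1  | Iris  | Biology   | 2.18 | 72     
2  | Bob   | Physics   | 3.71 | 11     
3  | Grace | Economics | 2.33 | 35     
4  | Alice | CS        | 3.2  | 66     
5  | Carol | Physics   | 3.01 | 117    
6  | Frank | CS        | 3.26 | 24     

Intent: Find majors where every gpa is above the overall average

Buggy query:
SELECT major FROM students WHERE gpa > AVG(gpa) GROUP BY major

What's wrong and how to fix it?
Bug: WHERE evaluates per row before aggregation, so AVG() is unavailable

Fix: Use a subquery for AVG and a HAVING MIN(...) filter so the condition holds for every row in the group

Corrected query:
SELECT major FROM students GROUP BY major HAVING MIN(gpa) > (SELECT AVG(gpa) FROM students)

Result:
major  
-------
CS     
Physics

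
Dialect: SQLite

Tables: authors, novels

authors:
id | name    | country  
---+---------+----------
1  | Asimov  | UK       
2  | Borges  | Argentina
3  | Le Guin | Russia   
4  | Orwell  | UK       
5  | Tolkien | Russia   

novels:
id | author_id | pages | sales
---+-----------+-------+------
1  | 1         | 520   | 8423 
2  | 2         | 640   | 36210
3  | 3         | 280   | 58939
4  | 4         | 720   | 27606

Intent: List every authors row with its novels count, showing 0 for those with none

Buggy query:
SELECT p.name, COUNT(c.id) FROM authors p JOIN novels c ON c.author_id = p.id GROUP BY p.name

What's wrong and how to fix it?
Bug: An inner join excludes parents with zero children

Fix: Use LEFT JOIN so parents without children still appear (COUNT(c.id) gives 0)

Corrected query:
SELECT p.name, COUNT(c.id) FROM authors p LEFT JOIN novels c ON c.author_id = p.id GROUP BY p.name

Result:
name    | COUNT(c.id)
--------+------------
Asimov  | 1          
Borges  | 1          
Le Guin | 1          
Orwell  | 1          
Tolkien | 0          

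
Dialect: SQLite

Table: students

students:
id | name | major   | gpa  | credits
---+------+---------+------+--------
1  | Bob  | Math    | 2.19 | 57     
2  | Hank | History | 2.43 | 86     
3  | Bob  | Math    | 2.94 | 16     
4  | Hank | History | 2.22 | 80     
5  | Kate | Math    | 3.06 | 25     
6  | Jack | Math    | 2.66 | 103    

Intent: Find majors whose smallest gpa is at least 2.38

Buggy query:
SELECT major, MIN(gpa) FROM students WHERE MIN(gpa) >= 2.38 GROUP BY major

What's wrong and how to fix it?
Bug: Aggregates like MIN are computed per group after WHERE runs

Fix: Replace WHERE with HAVING after the GROUP BY

Corrected query:
SELECT major, MIN(gpa) FROM students GROUP BY major HAVING MIN(gpa) >= 2.38

Result:
(no rows)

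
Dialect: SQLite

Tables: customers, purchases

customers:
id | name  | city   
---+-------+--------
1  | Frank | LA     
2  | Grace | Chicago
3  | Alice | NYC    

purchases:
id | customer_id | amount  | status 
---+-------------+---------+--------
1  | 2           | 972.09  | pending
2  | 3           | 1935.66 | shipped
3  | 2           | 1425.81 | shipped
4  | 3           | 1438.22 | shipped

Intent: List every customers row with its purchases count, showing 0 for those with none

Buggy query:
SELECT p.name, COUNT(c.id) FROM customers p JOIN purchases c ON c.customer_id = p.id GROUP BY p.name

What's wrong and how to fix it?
Bug: INNER JOIN drops customers rows that have no matching purchases rows

Fix: Switch to LEFT JOIN to retain unmatched parent rows

Corrected query:
SELECT p.name, COUNT(c.id) FROM customers p LEFT JOIN purchases c ON c.customer_id = p.id GROUP BY p.name

Result:
name  | COUNT(c.id)
------+------------
Alice | 2          
Frank | 0          
Grace | 2          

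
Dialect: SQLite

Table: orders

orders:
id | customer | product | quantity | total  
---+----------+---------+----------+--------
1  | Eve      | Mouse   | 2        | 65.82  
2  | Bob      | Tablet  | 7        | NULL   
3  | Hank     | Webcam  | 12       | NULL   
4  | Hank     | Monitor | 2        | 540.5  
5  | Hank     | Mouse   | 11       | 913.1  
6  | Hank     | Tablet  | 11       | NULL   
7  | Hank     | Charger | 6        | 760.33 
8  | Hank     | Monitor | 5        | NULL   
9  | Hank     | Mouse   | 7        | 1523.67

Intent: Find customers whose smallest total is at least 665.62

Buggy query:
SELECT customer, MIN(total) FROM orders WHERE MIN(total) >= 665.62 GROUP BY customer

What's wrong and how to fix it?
Bug: MIN() in WHERE is a misuse of aggregate

Fix: Replace WHERE with HAVING after the GROUP BY

Corrected query:
SELECT customer, MIN(total) FROM orders GROUP BY customer HAVING MIN(total) >= 665.62

Result:
(no rows)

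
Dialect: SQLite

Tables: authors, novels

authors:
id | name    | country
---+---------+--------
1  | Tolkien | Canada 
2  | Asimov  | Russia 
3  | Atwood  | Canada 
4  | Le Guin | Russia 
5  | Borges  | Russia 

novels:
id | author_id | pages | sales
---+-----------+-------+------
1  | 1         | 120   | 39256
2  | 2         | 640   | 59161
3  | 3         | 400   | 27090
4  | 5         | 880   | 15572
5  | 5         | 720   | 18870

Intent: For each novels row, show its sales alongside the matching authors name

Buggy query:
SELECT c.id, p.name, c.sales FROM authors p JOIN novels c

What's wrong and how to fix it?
Bug: Missing join condition: each novels row is matched to all authors rows instead of just its own

Fix: Add ON c.author_id = p.id to the JOIN

Corrected query:
SELECT c.id, p.name, c.sales FROM authors p JOIN novels c ON c.author_id = p.id

Result:
id | name    | sales
---+---------+------
1  | Tolkien | 39256
2  | Asimov  | 59161
3  | Atwood  | 27090
4  | Borges  | 15572
5  | Borges  | 18870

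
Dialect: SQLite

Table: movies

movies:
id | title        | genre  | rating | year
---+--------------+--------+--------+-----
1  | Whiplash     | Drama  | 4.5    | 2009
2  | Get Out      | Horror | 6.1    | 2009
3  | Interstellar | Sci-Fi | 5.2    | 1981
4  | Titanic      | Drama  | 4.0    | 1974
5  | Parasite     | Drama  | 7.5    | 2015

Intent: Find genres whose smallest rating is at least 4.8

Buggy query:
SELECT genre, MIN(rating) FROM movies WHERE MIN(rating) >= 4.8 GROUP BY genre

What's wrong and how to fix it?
Bug: Aggregates like MIN are computed per group after WHERE runs

Fix: Use HAVING for the per-group MIN condition

Corrected query:
SELECT genre, MIN(rating) FROM movies GROUP BY genre HAVING MIN(rating) >= 4.8

Result:
genre  | MIN(rating)
-------+------------
Horror | 6.1        
Sci-Fi | 5.2        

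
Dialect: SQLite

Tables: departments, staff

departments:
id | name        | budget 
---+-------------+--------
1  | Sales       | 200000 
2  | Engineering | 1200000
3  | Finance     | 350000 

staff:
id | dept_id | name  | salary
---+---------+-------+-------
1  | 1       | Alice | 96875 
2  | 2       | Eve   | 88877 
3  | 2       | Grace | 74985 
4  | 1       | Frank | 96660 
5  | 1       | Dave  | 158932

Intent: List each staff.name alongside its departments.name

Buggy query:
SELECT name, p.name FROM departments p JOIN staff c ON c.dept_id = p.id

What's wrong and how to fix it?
Bug: 'name' exists in both joined tables, so the database can't tell which one is meant

Fix: Prefix ambiguous columns with the table alias

Corrected query:
SELECT c.name, p.name FROM departments p JOIN staff c ON c.dept_id = p.id

Result:
name  | name       
------+------------
Alice | Sales      
Eve   | Engineering
Grace | Engineering
Frank | Sales      
Dave  | Sales      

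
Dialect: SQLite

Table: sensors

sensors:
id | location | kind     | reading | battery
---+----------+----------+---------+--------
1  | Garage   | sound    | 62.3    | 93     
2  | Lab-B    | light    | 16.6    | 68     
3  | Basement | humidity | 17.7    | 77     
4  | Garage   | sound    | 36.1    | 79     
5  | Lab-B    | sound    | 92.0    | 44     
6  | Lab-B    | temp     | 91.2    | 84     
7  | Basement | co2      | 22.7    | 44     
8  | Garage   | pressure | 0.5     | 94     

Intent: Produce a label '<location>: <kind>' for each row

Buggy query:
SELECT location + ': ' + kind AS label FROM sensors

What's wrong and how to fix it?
Bug: SQLite uses || for string concatenation; + coerces text to numbers (yielding 0)

Fix: Use the || operator for string concatenation

Corrected query:
SELECT location || ': ' || kind AS label FROM sensors

Result:
label             
------------------
Garage: sound     
Lab-B: light      
Basement: humidity
Garage: sound     
Lab-B: sound      
Lab-B: temp       
Basement: co2     
Garage: pressure  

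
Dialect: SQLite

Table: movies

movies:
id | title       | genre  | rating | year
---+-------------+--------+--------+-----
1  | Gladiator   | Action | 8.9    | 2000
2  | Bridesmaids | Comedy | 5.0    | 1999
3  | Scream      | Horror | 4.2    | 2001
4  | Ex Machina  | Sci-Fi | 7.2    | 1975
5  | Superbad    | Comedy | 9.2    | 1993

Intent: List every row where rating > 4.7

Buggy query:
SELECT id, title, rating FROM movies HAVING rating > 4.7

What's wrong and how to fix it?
Bug: This is a non-aggregate query (no GROUP BY, no aggregates), so in SQLite the HAVING clause is invalid here; a row-level condition belongs in WHERE

Fix: Replace HAVING with WHERE since the condition applies to individual rows

Corrected query:
SELECT id, title, rating FROM movies WHERE rating > 4.7

Result:
id | title       | rating
---+-------------+-------
1  | Gladiator   | 8.9   
2  | Bridesmaids | 5     
4  | Ex Machina  | 7.2   
5  | Superbad    | 9.2   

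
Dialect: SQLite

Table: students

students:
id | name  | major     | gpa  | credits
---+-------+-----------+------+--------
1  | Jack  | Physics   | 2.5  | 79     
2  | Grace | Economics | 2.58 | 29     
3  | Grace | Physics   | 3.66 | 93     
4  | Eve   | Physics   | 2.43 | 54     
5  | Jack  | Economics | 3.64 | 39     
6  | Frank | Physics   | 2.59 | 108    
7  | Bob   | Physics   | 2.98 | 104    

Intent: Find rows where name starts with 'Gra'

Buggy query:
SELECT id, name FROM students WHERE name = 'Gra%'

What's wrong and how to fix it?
Bug: Wildcards only work with LIKE; '=' treats '%' as a literal character

Fix: Replace '=' with LIKE so 'Gra%' is treated as a pattern

Corrected query:
SELECT id, name FROM students WHERE name LIKE 'Gra%'

Result:
id | name 
---+------
2  | Grace
3  | Grace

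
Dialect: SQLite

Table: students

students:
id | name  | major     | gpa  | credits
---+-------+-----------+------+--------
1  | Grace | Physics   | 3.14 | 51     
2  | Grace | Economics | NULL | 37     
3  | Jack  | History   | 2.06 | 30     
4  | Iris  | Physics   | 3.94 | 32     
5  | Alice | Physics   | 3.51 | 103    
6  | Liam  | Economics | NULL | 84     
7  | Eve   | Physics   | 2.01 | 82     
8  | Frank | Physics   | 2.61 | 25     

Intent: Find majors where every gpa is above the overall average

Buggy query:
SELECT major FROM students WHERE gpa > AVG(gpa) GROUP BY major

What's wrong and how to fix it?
Bug: AVG() is an aggregate; it can't sit directly in WHERE

Fix: Compute the overall average in a scalar subquery and compare each group's MIN against it in HAVING

Corrected query:
SELECT major FROM students GROUP BY major HAVING MIN(gpa) > (SELECT AVG(gpa) FROM students)

Result:
(no rows)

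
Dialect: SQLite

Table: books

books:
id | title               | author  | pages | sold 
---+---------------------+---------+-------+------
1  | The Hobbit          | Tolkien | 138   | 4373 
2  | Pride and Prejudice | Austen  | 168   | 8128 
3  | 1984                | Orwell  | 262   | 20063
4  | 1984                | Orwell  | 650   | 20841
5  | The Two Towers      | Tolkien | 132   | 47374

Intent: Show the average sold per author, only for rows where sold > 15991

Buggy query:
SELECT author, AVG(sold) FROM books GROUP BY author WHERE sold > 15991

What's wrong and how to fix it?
Bug: WHERE cannot follow GROUP BY

Fix: Move the WHERE clause before GROUP BY

Corrected query:
SELECT author, AVG(sold) FROM books WHERE sold > 15991 GROUP BY author

Result:
author  | AVG(sold)
--------+----------
Orwell  | 20452    
Tolkien | 47374    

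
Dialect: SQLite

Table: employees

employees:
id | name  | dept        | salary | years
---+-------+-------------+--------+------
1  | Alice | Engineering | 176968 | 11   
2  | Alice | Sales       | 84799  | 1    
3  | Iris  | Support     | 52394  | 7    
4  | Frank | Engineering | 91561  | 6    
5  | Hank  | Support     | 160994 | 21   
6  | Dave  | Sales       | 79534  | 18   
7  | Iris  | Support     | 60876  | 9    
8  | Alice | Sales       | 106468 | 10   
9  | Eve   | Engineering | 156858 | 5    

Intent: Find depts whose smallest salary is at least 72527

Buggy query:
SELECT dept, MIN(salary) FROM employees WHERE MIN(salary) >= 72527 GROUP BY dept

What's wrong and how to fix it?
Bug: Aggregates like MIN are computed per group after WHERE runs

Fix: Use HAVING for the per-group MIN condition

Corrected query:
SELECT dept, MIN(salary) FROM employees GROUP BY dept HAVING MIN(salary) >= 72527

Result:
dept        | MIN(salary)
------------+------------
Engineering | 91561      
Sales       | 79534      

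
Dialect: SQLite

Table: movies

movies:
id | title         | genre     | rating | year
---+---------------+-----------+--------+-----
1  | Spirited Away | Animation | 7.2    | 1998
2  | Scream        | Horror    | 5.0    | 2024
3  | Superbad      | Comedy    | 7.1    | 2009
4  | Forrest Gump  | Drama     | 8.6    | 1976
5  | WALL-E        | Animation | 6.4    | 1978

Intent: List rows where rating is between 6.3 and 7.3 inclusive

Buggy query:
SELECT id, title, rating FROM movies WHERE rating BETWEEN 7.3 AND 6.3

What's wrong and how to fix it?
Bug: BETWEEN expects the lower bound first; with 7.3 AND 6.3 the range is empty

Fix: Write BETWEEN 6.3 AND 7.3

Corrected query:
SELECT id, title, rating FROM movies WHERE rating BETWEEN 6.3 AND 7.3

Result:
id | title         | rating
---+---------------+-------
1  | Spirited Away | 7.2   
3  | Superbad      | 7.1   
5  | WALL-E        | 6.4   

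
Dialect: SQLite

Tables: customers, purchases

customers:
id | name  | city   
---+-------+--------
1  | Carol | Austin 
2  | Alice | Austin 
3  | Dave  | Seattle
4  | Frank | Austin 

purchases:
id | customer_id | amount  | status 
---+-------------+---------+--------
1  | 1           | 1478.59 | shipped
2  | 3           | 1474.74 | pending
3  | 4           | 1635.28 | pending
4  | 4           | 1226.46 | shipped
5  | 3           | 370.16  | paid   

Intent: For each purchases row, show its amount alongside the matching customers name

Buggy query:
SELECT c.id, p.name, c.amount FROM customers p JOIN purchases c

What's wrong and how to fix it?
Bug: JOIN with no ON clause produces a cartesian product; every purchases row pairs with every customers row

Fix: Add ON c.customer_id = p.id to the JOIN

Corrected query:
SELECT c.id, p.name, c.amount FROM customers p JOIN purchases c ON c.customer_id = p.id

Result:
id | name  | amount 
---+-------+--------
1  | Carol | 1478.59
2  | Dave  | 1474.74
3  | Frank | 1635.28
4  | Frank | 1226.46
5  | Dave  | 370.16 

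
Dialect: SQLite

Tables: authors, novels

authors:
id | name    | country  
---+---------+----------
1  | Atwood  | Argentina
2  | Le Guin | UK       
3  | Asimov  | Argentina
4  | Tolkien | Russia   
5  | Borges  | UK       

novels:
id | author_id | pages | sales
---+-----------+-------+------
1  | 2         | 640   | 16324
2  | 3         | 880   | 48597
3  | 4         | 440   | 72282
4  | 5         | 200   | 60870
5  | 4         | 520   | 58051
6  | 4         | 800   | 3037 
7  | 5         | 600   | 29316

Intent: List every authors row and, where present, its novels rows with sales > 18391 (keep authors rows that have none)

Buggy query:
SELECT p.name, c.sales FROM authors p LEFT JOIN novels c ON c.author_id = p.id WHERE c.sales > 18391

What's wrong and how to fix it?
Bug: A WHERE condition on the right-hand table after LEFT JOIN drops unmatched parents

Fix: Put 'c.sales > 18391' in the JOIN's ON clause instead of WHERE

Corrected query:
SELECT p.name, c.sales FROM authors p LEFT JOIN novels c ON c.author_id = p.id AND c.sales > 18391

Result:
name    | sales
--------+------
Atwood  | NULL 
Le Guin | NULL 
Asimov  | 48597
Tolkien | 58051
Tolkien | 72282
Borges  | 29316
Borges  | 60870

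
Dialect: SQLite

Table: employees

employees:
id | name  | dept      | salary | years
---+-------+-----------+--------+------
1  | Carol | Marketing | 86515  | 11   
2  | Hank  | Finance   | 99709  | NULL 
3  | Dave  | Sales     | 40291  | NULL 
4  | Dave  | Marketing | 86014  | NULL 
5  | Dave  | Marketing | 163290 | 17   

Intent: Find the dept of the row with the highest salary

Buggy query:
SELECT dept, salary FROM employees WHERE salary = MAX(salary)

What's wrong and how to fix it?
Bug: WHERE is evaluated per row; an aggregate over the whole table isn't defined there

Fix: Wrap MAX in a scalar subquery so WHERE compares against a single value

Corrected query:
SELECT dept, salary FROM employees WHERE salary = (SELECT MAX(salary) FROM employees)

Result:
dept      | salary
----------+-------
Marketing | 163290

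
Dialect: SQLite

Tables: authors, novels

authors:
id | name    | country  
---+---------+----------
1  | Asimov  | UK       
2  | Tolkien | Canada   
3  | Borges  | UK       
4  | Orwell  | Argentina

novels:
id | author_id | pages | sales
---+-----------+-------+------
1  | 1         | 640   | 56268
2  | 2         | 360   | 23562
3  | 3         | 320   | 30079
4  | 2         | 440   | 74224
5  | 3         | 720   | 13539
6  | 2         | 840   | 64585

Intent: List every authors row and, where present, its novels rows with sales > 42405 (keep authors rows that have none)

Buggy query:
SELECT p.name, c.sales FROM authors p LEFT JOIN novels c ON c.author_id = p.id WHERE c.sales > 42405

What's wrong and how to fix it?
Bug: A WHERE condition on the right-hand table after LEFT JOIN drops unmatched parents

Fix: Move the right-table condition into the ON clause so unmatched parents are kept

Corrected query:
SELECT p.name, c.sales FROM authors p LEFT JOIN novels c ON c.author_id = p.id AND c.sales > 42405

Result:
name    | sales
--------+------
Asimov  | 56268
Tolkien | 64585
Tolkien | 74224
Borges  | NULL 
Orwell  | NULL 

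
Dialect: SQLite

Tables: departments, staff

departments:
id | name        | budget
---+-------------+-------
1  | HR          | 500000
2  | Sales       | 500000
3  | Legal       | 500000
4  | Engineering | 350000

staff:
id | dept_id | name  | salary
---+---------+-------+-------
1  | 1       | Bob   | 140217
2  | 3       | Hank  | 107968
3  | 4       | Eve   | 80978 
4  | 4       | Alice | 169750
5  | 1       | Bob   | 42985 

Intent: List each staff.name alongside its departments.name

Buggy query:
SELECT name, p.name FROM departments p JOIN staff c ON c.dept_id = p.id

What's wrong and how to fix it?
Bug: 'name' exists in both joined tables, so the database can't tell which one is meant

Fix: Prefix ambiguous columns with the table alias

Corrected query:
SELECT c.name, p.name FROM departments p JOIN staff c ON c.dept_id = p.id

Result:
name  | name       
------+------------
Bob   | HR         
Hank  | Legal      
Eve   | Engineering
Alice | Engineering
Bob   | HR         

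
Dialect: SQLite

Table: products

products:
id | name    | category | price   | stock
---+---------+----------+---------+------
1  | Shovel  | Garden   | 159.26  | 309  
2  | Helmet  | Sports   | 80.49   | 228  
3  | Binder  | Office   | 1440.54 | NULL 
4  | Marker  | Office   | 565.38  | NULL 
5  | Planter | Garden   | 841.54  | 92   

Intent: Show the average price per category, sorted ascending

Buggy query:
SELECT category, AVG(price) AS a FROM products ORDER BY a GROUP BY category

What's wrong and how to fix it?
Bug: ORDER BY appears before GROUP BY; SQL clause order requires GROUP BY first

Fix: Move ORDER BY to the end, after GROUP BY

Corrected query:
SELECT category, AVG(price) AS a FROM products GROUP BY category ORDER BY a

Result:
category | a      
---------+--------
Sports   | 80.49  
Garden   | 500.4  
Office   | 1002.96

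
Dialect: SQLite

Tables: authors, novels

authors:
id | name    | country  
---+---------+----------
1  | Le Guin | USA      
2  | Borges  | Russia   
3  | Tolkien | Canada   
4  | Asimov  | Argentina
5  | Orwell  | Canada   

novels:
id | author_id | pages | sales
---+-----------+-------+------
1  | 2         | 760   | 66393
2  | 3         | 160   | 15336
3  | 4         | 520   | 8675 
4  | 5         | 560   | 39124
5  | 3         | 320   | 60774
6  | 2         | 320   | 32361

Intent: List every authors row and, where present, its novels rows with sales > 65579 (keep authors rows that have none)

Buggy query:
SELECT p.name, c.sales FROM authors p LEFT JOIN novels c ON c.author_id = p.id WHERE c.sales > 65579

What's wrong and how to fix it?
Bug: Filtering c.sales in WHERE discards the NULL rows produced by LEFT JOIN, turning it into an inner join

Fix: Move the right-table condition into the ON clause so unmatched parents are kept

Corrected query:
SELECT p.name, c.sales FROM authors p LEFT JOIN novels c ON c.author_id = p.id AND c.sales > 65579

Result:
name    | sales
--------+------
Le Guin | NULL 
Borges  | 66393
Tolkien | NULL 
Asimov  | NULL 
Orwell  | NULL 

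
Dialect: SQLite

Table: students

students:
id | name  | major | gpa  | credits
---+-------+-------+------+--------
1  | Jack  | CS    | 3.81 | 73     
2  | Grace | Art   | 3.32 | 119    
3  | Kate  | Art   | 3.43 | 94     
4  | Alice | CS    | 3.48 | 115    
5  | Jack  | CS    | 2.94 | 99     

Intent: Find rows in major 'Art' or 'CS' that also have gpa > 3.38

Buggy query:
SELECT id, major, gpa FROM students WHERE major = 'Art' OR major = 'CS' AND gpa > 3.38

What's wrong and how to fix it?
Bug: AND binds tighter than OR, so this parses as major = 'Art' OR (major = 'CS' AND gpa > 3.38)

Fix: Group the OR with parentheses (or use IN), then AND the threshold

Corrected query:
SELECT id, major, gpa FROM students WHERE (major = 'Art' OR major = 'CS') AND gpa > 3.38

Result:
id | major | gpa 
---+-------+-----
1  | CS    | 3.81
3  | Art   | 3.43
4  | CS    | 3.48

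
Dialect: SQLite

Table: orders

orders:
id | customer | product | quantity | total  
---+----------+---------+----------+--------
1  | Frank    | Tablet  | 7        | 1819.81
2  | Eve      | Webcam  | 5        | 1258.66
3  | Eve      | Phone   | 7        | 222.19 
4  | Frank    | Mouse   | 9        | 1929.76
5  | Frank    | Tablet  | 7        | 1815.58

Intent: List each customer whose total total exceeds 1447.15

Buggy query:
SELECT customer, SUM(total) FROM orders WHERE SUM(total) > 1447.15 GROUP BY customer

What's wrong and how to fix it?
Bug: SUM(total) is an aggregate, but WHERE filters rows before aggregation

Fix: Use HAVING (which filters groups after aggregation) instead of WHERE

Corrected query:
SELECT customer, SUM(total) FROM orders GROUP BY customer HAVING SUM(total) > 1447.15

Result:
customer | SUM(total)
---------+-----------
Eve      | 1480.85   
Frank    | 5565.15   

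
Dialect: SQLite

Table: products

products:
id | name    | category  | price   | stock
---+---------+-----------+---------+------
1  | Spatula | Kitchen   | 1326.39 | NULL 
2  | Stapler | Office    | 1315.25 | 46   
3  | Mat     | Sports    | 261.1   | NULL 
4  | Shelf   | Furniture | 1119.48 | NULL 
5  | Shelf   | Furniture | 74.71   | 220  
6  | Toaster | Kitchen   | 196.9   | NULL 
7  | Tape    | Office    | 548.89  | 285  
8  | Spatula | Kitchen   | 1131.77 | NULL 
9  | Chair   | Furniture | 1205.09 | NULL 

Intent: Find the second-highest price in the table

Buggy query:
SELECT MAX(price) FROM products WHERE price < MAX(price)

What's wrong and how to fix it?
Bug: MAX(price) on the right of the comparison is an aggregate-in-WHERE error

Fix: Put the inner MAX in a scalar subquery

Corrected query:
SELECT MAX(price) FROM products WHERE price < (SELECT MAX(price) FROM products)

Result:
MAX(price)
----------
1315.25   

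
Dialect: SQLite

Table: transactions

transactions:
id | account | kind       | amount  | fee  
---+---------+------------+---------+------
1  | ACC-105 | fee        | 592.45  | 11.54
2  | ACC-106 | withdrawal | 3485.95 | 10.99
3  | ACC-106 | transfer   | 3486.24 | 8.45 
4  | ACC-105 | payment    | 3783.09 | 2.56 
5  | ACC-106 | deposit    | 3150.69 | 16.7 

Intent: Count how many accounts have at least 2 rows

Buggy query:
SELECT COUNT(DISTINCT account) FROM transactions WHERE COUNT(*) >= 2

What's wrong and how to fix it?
Bug: WHERE filters individual rows, not groups, so a group-level COUNT is invalid there

Fix: Use a subquery that GROUPs and filters with HAVING, then count its rows

Corrected query:
SELECT COUNT(*) FROM (SELECT account FROM transactions GROUP BY account HAVING COUNT(*) >= 2)

Result:
COUNT(*)
--------
2       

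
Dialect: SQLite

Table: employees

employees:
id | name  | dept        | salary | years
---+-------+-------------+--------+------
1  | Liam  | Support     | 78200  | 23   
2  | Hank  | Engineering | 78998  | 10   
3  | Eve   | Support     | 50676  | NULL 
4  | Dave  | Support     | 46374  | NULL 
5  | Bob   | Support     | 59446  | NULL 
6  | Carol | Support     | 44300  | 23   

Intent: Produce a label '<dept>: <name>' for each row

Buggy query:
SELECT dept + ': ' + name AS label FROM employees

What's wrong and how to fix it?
Bug: '+' is numeric addition; on text columns SQLite converts them to 0 instead of concatenating

Fix: Use the || operator for string concatenation

Corrected query:
SELECT dept || ': ' || name AS label FROM employees

Result:
label            
-----------------
Support: Liam    
Engineering: Hank
Support: Eve     
Support: Dave    
Support: Bob     
Support: Carol   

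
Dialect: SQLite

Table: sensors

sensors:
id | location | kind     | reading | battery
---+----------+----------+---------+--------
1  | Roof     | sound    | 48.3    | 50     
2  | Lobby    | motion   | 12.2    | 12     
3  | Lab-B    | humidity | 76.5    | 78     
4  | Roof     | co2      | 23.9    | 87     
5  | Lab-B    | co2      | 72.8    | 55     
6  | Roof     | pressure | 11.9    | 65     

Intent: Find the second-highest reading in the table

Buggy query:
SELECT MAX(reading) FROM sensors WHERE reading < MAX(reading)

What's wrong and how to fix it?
Bug: The inner MAX is an aggregate inside WHERE, which is not allowed

Fix: Put the inner MAX in a scalar subquery

Corrected query:
SELECT MAX(reading) FROM sensors WHERE reading < (SELECT MAX(reading) FROM sensors)

Result:
MAX(reading)
------------
72.8        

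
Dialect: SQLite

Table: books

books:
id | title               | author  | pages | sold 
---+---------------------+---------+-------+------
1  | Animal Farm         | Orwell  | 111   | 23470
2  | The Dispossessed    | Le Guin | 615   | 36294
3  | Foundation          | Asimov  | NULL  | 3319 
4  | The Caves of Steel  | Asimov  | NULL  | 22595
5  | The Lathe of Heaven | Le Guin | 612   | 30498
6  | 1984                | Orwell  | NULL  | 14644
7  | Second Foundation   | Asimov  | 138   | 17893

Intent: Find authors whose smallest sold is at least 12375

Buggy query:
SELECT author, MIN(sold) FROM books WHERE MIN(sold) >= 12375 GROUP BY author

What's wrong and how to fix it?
Bug: MIN() in WHERE is a misuse of aggregate

Fix: Use HAVING for the per-group MIN condition

Corrected query:
SELECT author, MIN(sold) FROM books GROUP BY author HAVING MIN(sold) >= 12375

Result:
author  | MIN(sold)
--------+----------
Le Guin | 30498    
Orwell  | 14644    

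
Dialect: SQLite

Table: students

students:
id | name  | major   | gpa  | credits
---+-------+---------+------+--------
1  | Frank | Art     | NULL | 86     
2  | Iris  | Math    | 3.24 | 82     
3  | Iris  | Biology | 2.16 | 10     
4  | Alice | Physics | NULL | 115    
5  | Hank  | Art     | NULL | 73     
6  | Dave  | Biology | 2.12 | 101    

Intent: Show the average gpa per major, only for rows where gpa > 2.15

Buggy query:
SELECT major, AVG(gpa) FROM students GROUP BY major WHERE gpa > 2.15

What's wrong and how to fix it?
Bug: Row-level WHERE must come before GROUP BY in the clause order

Fix: Place WHERE between FROM and GROUP BY

Corrected query:
SELECT major, AVG(gpa) FROM students WHERE gpa > 2.15 GROUP BY major

Result:
major   | AVG(gpa)
--------+---------
Biology | 2.16    
Math    | 3.24    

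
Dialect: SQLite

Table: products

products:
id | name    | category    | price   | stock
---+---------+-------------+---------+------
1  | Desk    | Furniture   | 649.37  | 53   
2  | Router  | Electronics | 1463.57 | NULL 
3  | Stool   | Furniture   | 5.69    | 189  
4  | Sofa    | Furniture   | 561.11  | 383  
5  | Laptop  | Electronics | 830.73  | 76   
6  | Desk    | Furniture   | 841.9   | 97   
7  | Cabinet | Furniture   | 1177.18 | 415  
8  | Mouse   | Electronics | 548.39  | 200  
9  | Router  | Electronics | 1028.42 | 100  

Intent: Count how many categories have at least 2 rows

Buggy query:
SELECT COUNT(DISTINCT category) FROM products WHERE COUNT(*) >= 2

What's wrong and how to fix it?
Bug: COUNT(*) cannot appear in WHERE; the per-group count doesn't exist yet

Fix: Use a subquery that GROUPs and filters with HAVING, then count its rows

Corrected query:
SELECT COUNT(*) FROM (SELECT category FROM products GROUP BY category HAVING COUNT(*) >= 2)

Result:
COUNT(*)
--------
2       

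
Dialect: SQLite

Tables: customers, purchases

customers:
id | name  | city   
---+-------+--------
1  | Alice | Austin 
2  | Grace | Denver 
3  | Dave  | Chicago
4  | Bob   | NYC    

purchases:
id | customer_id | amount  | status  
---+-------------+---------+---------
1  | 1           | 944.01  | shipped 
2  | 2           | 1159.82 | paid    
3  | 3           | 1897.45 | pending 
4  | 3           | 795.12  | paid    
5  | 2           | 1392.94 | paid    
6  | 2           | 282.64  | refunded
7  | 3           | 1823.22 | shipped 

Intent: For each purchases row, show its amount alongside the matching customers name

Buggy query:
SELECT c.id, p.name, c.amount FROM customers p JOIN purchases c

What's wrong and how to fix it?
Bug: Missing join condition: each purchases row is matched to all customers rows instead of just its own

Fix: Specify the join condition linking the foreign key to the parent id

Corrected query:
SELECT c.id, p.name, c.amount FROM customers p JOIN purchases c ON c.customer_id = p.id

Result:
id | name  | amount 
---+-------+--------
1  | Alice | 944.01 
2  | Grace | 1159.82
3  | Dave  | 1897.45
4  | Dave  | 795.12 
5  | Grace | 1392.94
6  | Grace | 282.64 
7  | Dave  | 1823.22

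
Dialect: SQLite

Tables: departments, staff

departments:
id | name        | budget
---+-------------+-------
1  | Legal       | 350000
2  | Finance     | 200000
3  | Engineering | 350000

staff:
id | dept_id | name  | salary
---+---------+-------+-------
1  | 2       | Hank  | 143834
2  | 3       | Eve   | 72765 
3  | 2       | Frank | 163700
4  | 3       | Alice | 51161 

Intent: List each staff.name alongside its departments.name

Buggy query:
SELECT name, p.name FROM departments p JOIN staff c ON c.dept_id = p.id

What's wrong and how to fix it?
Bug: Both tables have a 'name' column; the unqualified reference is ambiguous

Fix: Qualify the column with its table alias (c.name)

Corrected query:
SELECT c.name, p.name FROM departments p JOIN staff c ON c.dept_id = p.id

Result:
name  | name       
------+------------
Hank  | Finance    
Eve   | Engineering
Frank | Finance    
Alice | Engineering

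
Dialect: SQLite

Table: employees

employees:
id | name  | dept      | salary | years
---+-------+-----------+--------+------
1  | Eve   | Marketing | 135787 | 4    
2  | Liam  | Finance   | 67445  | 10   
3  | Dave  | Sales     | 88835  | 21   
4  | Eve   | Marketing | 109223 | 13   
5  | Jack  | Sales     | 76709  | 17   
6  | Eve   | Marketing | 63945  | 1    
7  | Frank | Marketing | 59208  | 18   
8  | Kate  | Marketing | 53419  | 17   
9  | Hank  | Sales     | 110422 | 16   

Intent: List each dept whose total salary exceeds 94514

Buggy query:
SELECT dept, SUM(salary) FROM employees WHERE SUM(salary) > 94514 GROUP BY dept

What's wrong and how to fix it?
Bug: Aggregate functions cannot appear in a WHERE clause

Fix: Move the aggregate condition to a HAVING clause

Corrected query:
SELECT dept, SUM(salary) FROM employees GROUP BY dept HAVING SUM(salary) > 94514

Result:
dept      | SUM(salary)
----------+------------
Marketing | 421582     
Sales     | 275966     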